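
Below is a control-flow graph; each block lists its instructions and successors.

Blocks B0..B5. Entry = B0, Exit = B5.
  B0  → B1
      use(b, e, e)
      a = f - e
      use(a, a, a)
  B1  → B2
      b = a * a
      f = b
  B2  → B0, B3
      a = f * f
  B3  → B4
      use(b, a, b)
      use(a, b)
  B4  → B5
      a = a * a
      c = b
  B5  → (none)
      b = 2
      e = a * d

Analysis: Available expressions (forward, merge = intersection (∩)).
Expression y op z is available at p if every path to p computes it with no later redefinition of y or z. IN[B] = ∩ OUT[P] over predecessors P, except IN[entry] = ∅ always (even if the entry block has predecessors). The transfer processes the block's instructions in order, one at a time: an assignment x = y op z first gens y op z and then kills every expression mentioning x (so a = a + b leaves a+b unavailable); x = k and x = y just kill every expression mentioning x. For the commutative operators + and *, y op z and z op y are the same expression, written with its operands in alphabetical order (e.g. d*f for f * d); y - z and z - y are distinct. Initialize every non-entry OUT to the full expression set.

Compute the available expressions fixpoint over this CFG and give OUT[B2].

Answer: {f*f}

Working:
Fixpoint table:
  B0:   IN={}   OUT={f-e}
  B1:   IN={f-e}   OUT={a*a}
  B2:   IN={a*a}   OUT={f*f}
  B3:   IN={f*f}   OUT={f*f}
  B4:   IN={f*f}   OUT={f*f}
  B5:   IN={f*f}   OUT={a*d, f*f}

Merge at B2: IN[B2] = OUT[B1] = {a*a}
Applying B2's transfer function to that IN value gives OUT[B2] (row B2 above).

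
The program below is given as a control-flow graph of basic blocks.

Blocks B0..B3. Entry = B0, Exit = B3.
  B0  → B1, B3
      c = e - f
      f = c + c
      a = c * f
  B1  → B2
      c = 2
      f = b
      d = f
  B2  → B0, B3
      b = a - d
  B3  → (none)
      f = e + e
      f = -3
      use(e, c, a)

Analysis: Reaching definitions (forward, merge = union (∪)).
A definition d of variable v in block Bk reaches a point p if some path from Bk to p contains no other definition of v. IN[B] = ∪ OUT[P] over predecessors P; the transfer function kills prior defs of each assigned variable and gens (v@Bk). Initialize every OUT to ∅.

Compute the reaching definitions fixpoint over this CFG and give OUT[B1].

Answer: {a@B0, b@B2, c@B1, d@B1, f@B1}

Working:
Converged values:
  B0: | IN={a@B0, b@B2, c@B1, d@B1, f@B1} | OUT={a@B0, b@B2, c@B0, d@B1, f@B0}
  B1: | IN={a@B0, b@B2, c@B0, d@B1, f@B0} | OUT={a@B0, b@B2, c@B1, d@B1, f@B1}
  B2: | IN={a@B0, b@B2, c@B1, d@B1, f@B1} | OUT={a@B0, b@B2, c@B1, d@B1, f@B1}
  B3: | IN={a@B0, b@B2, c@B0, c@B1, d@B1, f@B0, f@B1} | OUT={a@B0, b@B2, c@B0, c@B1, d@B1, f@B3}

Merge at B1: IN[B1] = OUT[B0] = {a@B0, b@B2, c@B0, d@B1, f@B0}
Applying B1's transfer function to that IN value gives OUT[B1] (row B1 above).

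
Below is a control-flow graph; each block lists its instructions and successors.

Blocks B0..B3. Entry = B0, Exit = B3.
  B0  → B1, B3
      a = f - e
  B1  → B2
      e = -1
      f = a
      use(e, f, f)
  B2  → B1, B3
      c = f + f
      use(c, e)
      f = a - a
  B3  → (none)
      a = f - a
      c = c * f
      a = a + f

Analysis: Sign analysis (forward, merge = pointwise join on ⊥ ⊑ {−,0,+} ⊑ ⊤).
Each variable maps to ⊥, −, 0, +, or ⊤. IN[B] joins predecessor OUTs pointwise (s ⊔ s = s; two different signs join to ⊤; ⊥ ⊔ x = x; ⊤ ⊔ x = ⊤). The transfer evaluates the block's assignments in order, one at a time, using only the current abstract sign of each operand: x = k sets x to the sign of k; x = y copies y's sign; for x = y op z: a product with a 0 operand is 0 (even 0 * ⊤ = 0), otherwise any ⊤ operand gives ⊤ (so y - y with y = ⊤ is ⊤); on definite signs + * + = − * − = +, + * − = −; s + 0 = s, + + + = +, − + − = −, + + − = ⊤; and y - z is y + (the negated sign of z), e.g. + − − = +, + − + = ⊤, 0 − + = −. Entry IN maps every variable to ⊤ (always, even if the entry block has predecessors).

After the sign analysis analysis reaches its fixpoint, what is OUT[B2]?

Per-block solution:
  B0:  IN=(all ⊤)  OUT=(all ⊤)
  B1:  IN=(all ⊤)  OUT={e:-; rest ⊤}
  B2:  IN={e:-; rest ⊤}  OUT={e:-; rest ⊤}
  B3:  IN=(all ⊤)  OUT=(all ⊤)

Merge at B2: IN[B2] = OUT[B1] = {a: ⊤, b: ⊤, c: ⊤, d: ⊤, e: -, f: ⊤}
Applying B2's transfer function to that IN value gives OUT[B2] (row B2 above).

Answer: {a: ⊤, b: ⊤, c: ⊤, d: ⊤, e: -, f: ⊤}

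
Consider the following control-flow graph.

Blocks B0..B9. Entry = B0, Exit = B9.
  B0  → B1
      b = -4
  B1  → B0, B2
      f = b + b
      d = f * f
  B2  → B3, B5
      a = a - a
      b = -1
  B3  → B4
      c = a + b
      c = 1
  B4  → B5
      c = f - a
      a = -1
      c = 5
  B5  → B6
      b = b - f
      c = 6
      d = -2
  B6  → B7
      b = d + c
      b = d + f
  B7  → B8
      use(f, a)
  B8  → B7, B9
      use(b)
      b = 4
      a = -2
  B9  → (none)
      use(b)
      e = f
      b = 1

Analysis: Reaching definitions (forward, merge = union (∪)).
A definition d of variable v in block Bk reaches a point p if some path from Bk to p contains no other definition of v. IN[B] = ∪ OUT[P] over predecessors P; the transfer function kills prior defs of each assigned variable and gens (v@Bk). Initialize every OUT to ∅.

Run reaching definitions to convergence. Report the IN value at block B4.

Answer: {a@B2, b@B2, c@B3, d@B1, f@B1}

Working:
Per-block solution:
  B0:  IN={b@B0, d@B1, f@B1}  OUT={b@B0, d@B1, f@B1}
  B1:  IN={b@B0, d@B1, f@B1}  OUT={b@B0, d@B1, f@B1}
  B2:  IN={b@B0, d@B1, f@B1}  OUT={a@B2, b@B2, d@B1, f@B1}
  B3:  IN={a@B2, b@B2, d@B1, f@B1}  OUT={a@B2, b@B2, c@B3, d@B1, f@B1}
  B4:  IN={a@B2, b@B2, c@B3, d@B1, f@B1}  OUT={a@B4, b@B2, c@B4, d@B1, f@B1}
  B5:  IN={a@B2, a@B4, b@B2, c@B4, d@B1, f@B1}  OUT={a@B2, a@B4, b@B5, c@B5, d@B5, f@B1}
  B6:  IN={a@B2, a@B4, b@B5, c@B5, d@B5, f@B1}  OUT={a@B2, a@B4, b@B6, c@B5, d@B5, f@B1}
  B7:  IN={a@B2, a@B4, a@B8, b@B6, b@B8, c@B5, d@B5, f@B1}  OUT={a@B2, a@B4, a@B8, b@B6, b@B8, c@B5, d@B5, f@B1}
  B8:  IN={a@B2, a@B4, a@B8, b@B6, b@B8, c@B5, d@B5, f@B1}  OUT={a@B8, b@B8, c@B5, d@B5, f@B1}
  B9:  IN={a@B8, b@B8, c@B5, d@B5, f@B1}  OUT={a@B8, b@B9, c@B5, d@B5, e@B9, f@B1}

Merge at B4: IN[B4] = OUT[B3] = {a@B2, b@B2, c@B3, d@B1, f@B1}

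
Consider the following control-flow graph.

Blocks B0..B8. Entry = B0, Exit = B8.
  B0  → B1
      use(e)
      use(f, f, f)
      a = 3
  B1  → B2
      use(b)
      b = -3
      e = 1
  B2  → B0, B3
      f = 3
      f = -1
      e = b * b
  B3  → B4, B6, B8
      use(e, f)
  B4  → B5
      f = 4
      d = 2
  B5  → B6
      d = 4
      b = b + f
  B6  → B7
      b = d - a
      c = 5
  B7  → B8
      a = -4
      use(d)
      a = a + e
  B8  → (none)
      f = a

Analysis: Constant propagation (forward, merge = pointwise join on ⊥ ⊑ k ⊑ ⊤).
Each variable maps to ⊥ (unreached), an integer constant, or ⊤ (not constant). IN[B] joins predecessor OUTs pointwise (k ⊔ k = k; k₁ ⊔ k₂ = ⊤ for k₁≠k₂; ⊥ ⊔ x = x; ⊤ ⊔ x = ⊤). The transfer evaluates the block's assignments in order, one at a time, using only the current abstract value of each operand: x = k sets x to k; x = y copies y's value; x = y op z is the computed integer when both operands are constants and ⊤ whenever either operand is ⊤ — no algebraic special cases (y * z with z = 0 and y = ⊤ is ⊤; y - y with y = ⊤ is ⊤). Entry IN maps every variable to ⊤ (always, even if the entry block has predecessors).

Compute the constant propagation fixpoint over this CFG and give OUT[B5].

Answer: {a: 3, b: 1, c: ⊤, d: 4, e: 9, f: 4}

Derivation:
Fixpoint table:
  B0:   IN=(all ⊤)   OUT={a:3; rest ⊤}
  B1:   IN={a:3; rest ⊤}   OUT={a:3, b:-3, e:1; rest ⊤}
  B2:   IN={a:3, b:-3, e:1; rest ⊤}   OUT={a:3, b:-3, e:9, f:-1; rest ⊤}
  B3:   IN={a:3, b:-3, e:9, f:-1; rest ⊤}   OUT={a:3, b:-3, e:9, f:-1; rest ⊤}
  B4:   IN={a:3, b:-3, e:9, f:-1; rest ⊤}   OUT={a:3, b:-3, d:2, e:9, f:4; rest ⊤}
  B5:   IN={a:3, b:-3, d:2, e:9, f:4; rest ⊤}   OUT={a:3, b:1, d:4, e:9, f:4; rest ⊤}
  B6:   IN={a:3, e:9; rest ⊤}   OUT={a:3, c:5, e:9; rest ⊤}
  B7:   IN={a:3, c:5, e:9; rest ⊤}   OUT={a:5, c:5, e:9; rest ⊤}
  B8:   IN={e:9; rest ⊤}   OUT={e:9; rest ⊤}

Merge at B5: IN[B5] = OUT[B4] = {a: 3, b: -3, c: ⊤, d: 2, e: 9, f: 4}
Applying B5's transfer function to that IN value gives OUT[B5] (row B5 above).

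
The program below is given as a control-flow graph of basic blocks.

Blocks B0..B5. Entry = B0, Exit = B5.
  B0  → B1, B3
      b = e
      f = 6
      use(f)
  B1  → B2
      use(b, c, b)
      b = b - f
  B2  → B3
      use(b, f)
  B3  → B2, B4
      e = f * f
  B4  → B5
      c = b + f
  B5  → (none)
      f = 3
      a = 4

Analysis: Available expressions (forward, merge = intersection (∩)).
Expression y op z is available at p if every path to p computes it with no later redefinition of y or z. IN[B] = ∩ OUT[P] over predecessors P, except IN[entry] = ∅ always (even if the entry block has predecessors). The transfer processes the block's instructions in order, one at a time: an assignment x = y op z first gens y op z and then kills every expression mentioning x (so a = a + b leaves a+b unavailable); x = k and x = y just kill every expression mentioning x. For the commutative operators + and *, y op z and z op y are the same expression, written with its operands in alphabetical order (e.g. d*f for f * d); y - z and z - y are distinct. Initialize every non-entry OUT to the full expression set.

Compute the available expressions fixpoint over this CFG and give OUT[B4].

Per-block solution:
  B0:   IN={}   OUT={}
  B1:   IN={}   OUT={}
  B2:   IN={}   OUT={}
  B3:   IN={}   OUT={f*f}
  B4:   IN={f*f}   OUT={b+f, f*f}
  B5:   IN={b+f, f*f}   OUT={}

Merge at B4: IN[B4] = OUT[B3] = {f*f}
Applying B4's transfer function to that IN value gives OUT[B4] (row B4 above).

Answer: {b+f, f*f}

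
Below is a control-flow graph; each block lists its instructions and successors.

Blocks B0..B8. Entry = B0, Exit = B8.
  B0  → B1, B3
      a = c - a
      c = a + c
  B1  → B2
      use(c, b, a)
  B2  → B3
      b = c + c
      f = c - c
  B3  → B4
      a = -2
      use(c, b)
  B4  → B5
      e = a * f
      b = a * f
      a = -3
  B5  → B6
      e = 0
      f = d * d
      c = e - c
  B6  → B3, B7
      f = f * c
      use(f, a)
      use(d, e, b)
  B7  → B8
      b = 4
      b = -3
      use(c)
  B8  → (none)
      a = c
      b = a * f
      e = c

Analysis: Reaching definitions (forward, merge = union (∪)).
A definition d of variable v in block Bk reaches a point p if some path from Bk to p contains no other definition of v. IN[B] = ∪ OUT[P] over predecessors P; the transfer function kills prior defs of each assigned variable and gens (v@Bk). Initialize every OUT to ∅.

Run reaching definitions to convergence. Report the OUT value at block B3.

Converged values:
  B0:  IN={}  OUT={a@B0, c@B0}
  B1:  IN={a@B0, c@B0}  OUT={a@B0, c@B0}
  B2:  IN={a@B0, c@B0}  OUT={a@B0, b@B2, c@B0, f@B2}
  B3:  IN={a@B0, a@B4, b@B2, b@B4, c@B0, c@B5, e@B5, f@B2, f@B6}  OUT={a@B3, b@B2, b@B4, c@B0, c@B5, e@B5, f@B2, f@B6}
  B4:  IN={a@B3, b@B2, b@B4, c@B0, c@B5, e@B5, f@B2, f@B6}  OUT={a@B4, b@B4, c@B0, c@B5, e@B4, f@B2, f@B6}
  B5:  IN={a@B4, b@B4, c@B0, c@B5, e@B4, f@B2, f@B6}  OUT={a@B4, b@B4, c@B5, e@B5, f@B5}
  B6:  IN={a@B4, b@B4, c@B5, e@B5, f@B5}  OUT={a@B4, b@B4, c@B5, e@B5, f@B6}
  B7:  IN={a@B4, b@B4, c@B5, e@B5, f@B6}  OUT={a@B4, b@B7, c@B5, e@B5, f@B6}
  B8:  IN={a@B4, b@B7, c@B5, e@B5, f@B6}  OUT={a@B8, b@B8, c@B5, e@B8, f@B6}

Merge at B3: IN[B3] = OUT[B0] ⊔ OUT[B2] ⊔ OUT[B6] = {a@B0, a@B4, b@B2, b@B4, c@B0, c@B5, e@B5, f@B2, f@B6}
Applying B3's transfer function to that IN value gives OUT[B3] (row B3 above).

Answer: {a@B3, b@B2, b@B4, c@B0, c@B5, e@B5, f@B2, f@B6}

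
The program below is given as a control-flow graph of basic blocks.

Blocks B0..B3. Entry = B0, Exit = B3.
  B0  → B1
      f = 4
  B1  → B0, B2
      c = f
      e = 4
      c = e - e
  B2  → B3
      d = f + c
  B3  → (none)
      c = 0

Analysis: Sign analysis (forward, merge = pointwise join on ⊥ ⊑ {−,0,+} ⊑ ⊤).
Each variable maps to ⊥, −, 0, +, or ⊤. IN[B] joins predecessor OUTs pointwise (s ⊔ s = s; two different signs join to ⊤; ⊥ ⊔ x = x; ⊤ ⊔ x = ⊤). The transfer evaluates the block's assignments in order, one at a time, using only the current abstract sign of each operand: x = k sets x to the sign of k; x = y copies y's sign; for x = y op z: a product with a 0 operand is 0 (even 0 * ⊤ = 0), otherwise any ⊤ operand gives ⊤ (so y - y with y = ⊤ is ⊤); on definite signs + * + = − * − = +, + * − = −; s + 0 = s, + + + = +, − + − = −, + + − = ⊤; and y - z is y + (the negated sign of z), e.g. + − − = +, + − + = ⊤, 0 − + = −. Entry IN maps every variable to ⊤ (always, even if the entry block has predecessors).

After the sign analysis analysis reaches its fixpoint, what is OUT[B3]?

Fixpoint table:
  B0: | IN=(all ⊤) | OUT={f:+; rest ⊤}
  B1: | IN={f:+; rest ⊤} | OUT={e:+, f:+; rest ⊤}
  B2: | IN={e:+, f:+; rest ⊤} | OUT={e:+, f:+; rest ⊤}
  B3: | IN={e:+, f:+; rest ⊤} | OUT={c:0, e:+, f:+; rest ⊤}

Merge at B3: IN[B3] = OUT[B2] = {a: ⊤, b: ⊤, c: ⊤, d: ⊤, e: +, f: +}
Applying B3's transfer function to that IN value gives OUT[B3] (row B3 above).

Answer: {a: ⊤, b: ⊤, c: 0, d: ⊤, e: +, f: +}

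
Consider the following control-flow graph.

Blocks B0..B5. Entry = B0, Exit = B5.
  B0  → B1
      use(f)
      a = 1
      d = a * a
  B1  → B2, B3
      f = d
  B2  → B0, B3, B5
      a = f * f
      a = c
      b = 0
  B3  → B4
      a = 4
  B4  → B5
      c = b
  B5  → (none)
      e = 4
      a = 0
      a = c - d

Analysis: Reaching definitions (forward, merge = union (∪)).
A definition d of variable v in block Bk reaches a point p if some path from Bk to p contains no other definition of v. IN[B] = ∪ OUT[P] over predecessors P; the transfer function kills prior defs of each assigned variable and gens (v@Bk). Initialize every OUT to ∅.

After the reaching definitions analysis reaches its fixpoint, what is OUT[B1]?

Per-block solution:
  B0: | IN={a@B2, b@B2, d@B0, f@B1} | OUT={a@B0, b@B2, d@B0, f@B1}
  B1: | IN={a@B0, b@B2, d@B0, f@B1} | OUT={a@B0, b@B2, d@B0, f@B1}
  B2: | IN={a@B0, b@B2, d@B0, f@B1} | OUT={a@B2, b@B2, d@B0, f@B1}
  B3: | IN={a@B0, a@B2, b@B2, d@B0, f@B1} | OUT={a@B3, b@B2, d@B0, f@B1}
  B4: | IN={a@B3, b@B2, d@B0, f@B1} | OUT={a@B3, b@B2, c@B4, d@B0, f@B1}
  B5: | IN={a@B2, a@B3, b@B2, c@B4, d@B0, f@B1} | OUT={a@B5, b@B2, c@B4, d@B0, e@B5, f@B1}

Merge at B1: IN[B1] = OUT[B0] = {a@B0, b@B2, d@B0, f@B1}
Applying B1's transfer function to that IN value gives OUT[B1] (row B1 above).

Answer: {a@B0, b@B2, d@B0, f@B1}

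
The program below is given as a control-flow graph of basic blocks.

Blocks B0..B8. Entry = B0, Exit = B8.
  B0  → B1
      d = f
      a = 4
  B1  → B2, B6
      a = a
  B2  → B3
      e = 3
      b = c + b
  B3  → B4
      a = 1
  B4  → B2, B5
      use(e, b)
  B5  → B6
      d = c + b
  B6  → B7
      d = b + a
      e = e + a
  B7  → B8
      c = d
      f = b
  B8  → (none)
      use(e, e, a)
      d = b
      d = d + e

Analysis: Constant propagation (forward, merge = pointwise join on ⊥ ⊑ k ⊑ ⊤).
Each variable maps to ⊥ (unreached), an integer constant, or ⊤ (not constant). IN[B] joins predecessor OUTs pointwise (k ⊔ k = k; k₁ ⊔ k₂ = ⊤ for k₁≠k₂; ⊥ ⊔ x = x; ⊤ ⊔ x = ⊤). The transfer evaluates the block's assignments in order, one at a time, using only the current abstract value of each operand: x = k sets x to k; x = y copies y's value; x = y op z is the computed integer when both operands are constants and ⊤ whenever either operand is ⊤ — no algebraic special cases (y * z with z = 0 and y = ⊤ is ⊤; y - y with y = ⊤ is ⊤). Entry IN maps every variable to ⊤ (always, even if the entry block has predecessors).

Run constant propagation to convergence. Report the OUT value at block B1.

Fixpoint table:
  B0: | IN=(all ⊤) | OUT={a:4; rest ⊤}
  B1: | IN={a:4; rest ⊤} | OUT={a:4; rest ⊤}
  B2: | IN=(all ⊤) | OUT={e:3; rest ⊤}
  B3: | IN={e:3; rest ⊤} | OUT={a:1, e:3; rest ⊤}
  B4: | IN={a:1, e:3; rest ⊤} | OUT={a:1, e:3; rest ⊤}
  B5: | IN={a:1, e:3; rest ⊤} | OUT={a:1, e:3; rest ⊤}
  B6: | IN=(all ⊤) | OUT=(all ⊤)
  B7: | IN=(all ⊤) | OUT=(all ⊤)
  B8: | IN=(all ⊤) | OUT=(all ⊤)

Merge at B1: IN[B1] = OUT[B0] = {a: 4, b: ⊤, c: ⊤, d: ⊤, e: ⊤, f: ⊤}
Applying B1's transfer function to that IN value gives OUT[B1] (row B1 above).

Answer: {a: 4, b: ⊤, c: ⊤, d: ⊤, e: ⊤, f: ⊤}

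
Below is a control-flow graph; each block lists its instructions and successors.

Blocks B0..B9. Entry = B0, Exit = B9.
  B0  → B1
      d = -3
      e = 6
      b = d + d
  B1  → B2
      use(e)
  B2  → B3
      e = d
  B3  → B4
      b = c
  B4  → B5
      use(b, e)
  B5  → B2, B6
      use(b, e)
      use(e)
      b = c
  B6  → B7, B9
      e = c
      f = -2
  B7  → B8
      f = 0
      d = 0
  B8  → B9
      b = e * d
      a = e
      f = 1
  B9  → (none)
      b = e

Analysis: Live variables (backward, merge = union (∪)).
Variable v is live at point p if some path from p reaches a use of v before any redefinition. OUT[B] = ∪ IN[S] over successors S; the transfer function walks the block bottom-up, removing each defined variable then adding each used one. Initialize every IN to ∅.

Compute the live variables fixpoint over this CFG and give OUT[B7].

Answer: {d, e}

Working:
Fixpoint table:
  B0: | IN={c} | OUT={c, d, e}
  B1: | IN={c, d, e} | OUT={c, d}
  B2: | IN={c, d} | OUT={c, d, e}
  B3: | IN={c, d, e} | OUT={b, c, d, e}
  B4: | IN={b, c, d, e} | OUT={b, c, d, e}
  B5: | IN={b, c, d, e} | OUT={c, d}
  B6: | IN={c} | OUT={e}
  B7: | IN={e} | OUT={d, e}
  B8: | IN={d, e} | OUT={e}
  B9: | IN={e} | OUT={}

Merge at B7: OUT[B7] = IN[B8] = {d, e}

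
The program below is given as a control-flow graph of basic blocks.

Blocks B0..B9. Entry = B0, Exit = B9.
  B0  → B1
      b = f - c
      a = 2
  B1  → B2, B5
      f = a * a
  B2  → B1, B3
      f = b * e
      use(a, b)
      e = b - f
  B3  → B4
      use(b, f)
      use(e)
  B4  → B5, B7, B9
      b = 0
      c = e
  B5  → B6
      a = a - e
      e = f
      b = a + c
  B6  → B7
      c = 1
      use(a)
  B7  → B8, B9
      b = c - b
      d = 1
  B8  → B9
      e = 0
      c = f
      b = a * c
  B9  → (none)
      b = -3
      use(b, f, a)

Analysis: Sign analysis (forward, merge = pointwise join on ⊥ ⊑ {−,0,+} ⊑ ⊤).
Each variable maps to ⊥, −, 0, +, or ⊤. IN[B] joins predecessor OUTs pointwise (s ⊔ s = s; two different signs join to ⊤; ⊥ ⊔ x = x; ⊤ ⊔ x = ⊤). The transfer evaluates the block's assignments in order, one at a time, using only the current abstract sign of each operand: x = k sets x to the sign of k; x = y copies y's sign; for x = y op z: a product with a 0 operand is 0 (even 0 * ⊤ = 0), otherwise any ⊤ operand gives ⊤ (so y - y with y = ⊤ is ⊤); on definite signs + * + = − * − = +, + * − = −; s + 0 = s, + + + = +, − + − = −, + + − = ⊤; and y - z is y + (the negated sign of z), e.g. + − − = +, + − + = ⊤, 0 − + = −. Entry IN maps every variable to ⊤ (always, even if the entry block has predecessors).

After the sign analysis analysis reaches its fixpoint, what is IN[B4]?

Fixpoint table:
  B0: | IN=(all ⊤) | OUT={a:+; rest ⊤}
  B1: | IN={a:+; rest ⊤} | OUT={a:+, f:+; rest ⊤}
  B2: | IN={a:+, f:+; rest ⊤} | OUT={a:+; rest ⊤}
  B3: | IN={a:+; rest ⊤} | OUT={a:+; rest ⊤}
  B4: | IN={a:+; rest ⊤} | OUT={a:+, b:0; rest ⊤}
  B5: | IN={a:+; rest ⊤} | OUT=(all ⊤)
  B6: | IN=(all ⊤) | OUT={c:+; rest ⊤}
  B7: | IN=(all ⊤) | OUT={d:+; rest ⊤}
  B8: | IN={d:+; rest ⊤} | OUT={d:+, e:0; rest ⊤}
  B9: | IN=(all ⊤) | OUT={b:-; rest ⊤}

Merge at B4: IN[B4] = OUT[B3] = {a: +, b: ⊤, c: ⊤, d: ⊤, e: ⊤, f: ⊤}

Answer: {a: +, b: ⊤, c: ⊤, d: ⊤, e: ⊤, f: ⊤}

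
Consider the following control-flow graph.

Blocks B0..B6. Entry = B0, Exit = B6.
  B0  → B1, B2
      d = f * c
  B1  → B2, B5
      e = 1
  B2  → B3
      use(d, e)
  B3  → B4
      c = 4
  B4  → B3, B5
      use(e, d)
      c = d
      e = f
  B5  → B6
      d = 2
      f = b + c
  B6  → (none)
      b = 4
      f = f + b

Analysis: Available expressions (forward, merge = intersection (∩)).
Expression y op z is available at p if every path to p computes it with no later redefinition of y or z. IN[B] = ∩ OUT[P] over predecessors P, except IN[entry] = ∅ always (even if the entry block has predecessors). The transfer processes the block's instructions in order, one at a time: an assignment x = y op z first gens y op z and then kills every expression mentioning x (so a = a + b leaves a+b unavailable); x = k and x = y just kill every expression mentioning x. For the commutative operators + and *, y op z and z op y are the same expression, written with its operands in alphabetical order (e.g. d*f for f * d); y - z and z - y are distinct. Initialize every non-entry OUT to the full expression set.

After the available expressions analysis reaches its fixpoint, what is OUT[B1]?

Per-block solution:
  B0: | IN={} | OUT={c*f}
  B1: | IN={c*f} | OUT={c*f}
  B2: | IN={c*f} | OUT={c*f}
  B3: | IN={} | OUT={}
  B4: | IN={} | OUT={}
  B5: | IN={} | OUT={b+c}
  B6: | IN={b+c} | OUT={}

Merge at B1: IN[B1] = OUT[B0] = {c*f}
Applying B1's transfer function to that IN value gives OUT[B1] (row B1 above).

Answer: {c*f}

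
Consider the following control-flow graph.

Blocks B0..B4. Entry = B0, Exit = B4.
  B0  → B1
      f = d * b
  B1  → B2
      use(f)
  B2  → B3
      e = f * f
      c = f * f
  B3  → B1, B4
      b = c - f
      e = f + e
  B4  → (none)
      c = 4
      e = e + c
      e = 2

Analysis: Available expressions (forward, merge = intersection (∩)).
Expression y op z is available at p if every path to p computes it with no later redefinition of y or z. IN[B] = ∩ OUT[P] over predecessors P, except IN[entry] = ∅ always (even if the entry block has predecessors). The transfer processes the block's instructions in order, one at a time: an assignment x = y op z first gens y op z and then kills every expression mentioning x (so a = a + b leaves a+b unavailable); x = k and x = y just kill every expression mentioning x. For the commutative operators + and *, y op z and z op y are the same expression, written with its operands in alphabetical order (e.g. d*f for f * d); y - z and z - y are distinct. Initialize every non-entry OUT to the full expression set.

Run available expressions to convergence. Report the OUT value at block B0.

Converged values:
  B0: | IN={} | OUT={b*d}
  B1: | IN={} | OUT={}
  B2: | IN={} | OUT={f*f}
  B3: | IN={f*f} | OUT={c-f, f*f}
  B4: | IN={c-f, f*f} | OUT={f*f}

B0 is the boundary node: IN[B0] = {}
Applying B0's transfer function to that IN value gives OUT[B0] (row B0 above).

Answer: {b*d}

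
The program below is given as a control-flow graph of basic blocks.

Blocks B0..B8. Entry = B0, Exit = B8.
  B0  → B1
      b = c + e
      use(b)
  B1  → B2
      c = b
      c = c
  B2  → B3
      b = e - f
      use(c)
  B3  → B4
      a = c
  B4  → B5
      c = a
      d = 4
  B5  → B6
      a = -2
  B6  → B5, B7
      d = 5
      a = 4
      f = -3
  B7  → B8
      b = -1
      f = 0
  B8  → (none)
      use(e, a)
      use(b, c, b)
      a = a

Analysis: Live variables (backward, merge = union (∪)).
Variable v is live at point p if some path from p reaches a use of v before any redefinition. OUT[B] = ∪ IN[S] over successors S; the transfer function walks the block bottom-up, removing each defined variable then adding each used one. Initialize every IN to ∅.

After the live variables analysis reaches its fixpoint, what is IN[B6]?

Answer: {c, e}

Working:
Per-block solution:
  B0:   IN={c, e, f}   OUT={b, e, f}
  B1:   IN={b, e, f}   OUT={c, e, f}
  B2:   IN={c, e, f}   OUT={c, e}
  B3:   IN={c, e}   OUT={a, e}
  B4:   IN={a, e}   OUT={c, e}
  B5:   IN={c, e}   OUT={c, e}
  B6:   IN={c, e}   OUT={a, c, e}
  B7:   IN={a, c, e}   OUT={a, b, c, e}
  B8:   IN={a, b, c, e}   OUT={}

Merge at B6: OUT[B6] = IN[B5] ⊔ IN[B7] = {a, c, e}
Applying B6's transfer function to that OUT value gives IN[B6] (row B6 above).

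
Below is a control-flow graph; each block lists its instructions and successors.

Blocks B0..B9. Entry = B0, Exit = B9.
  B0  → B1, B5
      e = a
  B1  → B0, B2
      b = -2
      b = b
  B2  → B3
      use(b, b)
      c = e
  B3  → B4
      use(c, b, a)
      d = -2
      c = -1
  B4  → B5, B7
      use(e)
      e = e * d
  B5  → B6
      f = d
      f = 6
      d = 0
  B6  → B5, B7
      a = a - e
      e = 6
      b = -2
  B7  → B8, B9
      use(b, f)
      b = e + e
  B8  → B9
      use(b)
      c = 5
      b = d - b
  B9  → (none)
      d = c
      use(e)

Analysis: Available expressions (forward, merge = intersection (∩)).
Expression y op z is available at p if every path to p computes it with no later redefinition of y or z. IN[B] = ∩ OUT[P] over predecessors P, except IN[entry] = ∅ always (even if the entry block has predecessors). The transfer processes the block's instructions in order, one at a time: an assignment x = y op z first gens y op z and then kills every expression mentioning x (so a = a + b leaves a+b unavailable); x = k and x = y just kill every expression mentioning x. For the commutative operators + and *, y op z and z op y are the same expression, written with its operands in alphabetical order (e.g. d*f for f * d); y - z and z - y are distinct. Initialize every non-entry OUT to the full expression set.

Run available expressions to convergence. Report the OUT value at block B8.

Answer: {e+e}

Working:
Per-block solution:
  B0:   IN={}   OUT={}
  B1:   IN={}   OUT={}
  B2:   IN={}   OUT={}
  B3:   IN={}   OUT={}
  B4:   IN={}   OUT={}
  B5:   IN={}   OUT={}
  B6:   IN={}   OUT={}
  B7:   IN={}   OUT={e+e}
  B8:   IN={e+e}   OUT={e+e}
  B9:   IN={e+e}   OUT={e+e}

Merge at B8: IN[B8] = OUT[B7] = {e+e}
Applying B8's transfer function to that IN value gives OUT[B8] (row B8 above).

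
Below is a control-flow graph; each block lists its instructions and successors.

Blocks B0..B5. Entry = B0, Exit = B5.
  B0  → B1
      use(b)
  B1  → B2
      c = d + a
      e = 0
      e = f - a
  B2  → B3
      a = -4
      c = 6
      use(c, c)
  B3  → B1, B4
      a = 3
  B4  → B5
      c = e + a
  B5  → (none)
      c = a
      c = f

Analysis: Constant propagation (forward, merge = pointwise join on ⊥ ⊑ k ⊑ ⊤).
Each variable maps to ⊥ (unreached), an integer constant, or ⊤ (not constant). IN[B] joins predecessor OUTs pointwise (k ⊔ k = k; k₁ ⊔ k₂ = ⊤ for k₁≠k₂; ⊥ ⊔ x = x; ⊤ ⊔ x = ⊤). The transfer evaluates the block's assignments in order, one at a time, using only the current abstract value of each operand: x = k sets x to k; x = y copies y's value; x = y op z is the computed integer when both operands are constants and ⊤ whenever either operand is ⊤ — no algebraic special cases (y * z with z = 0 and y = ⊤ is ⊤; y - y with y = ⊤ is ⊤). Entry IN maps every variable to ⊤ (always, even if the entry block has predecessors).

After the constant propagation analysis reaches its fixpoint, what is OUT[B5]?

Per-block solution:
  B0:   IN=(all ⊤)   OUT=(all ⊤)
  B1:   IN=(all ⊤)   OUT=(all ⊤)
  B2:   IN=(all ⊤)   OUT={a:-4, c:6; rest ⊤}
  B3:   IN={a:-4, c:6; rest ⊤}   OUT={a:3, c:6; rest ⊤}
  B4:   IN={a:3, c:6; rest ⊤}   OUT={a:3; rest ⊤}
  B5:   IN={a:3; rest ⊤}   OUT={a:3; rest ⊤}

Merge at B5: IN[B5] = OUT[B4] = {a: 3, b: ⊤, c: ⊤, d: ⊤, e: ⊤, f: ⊤}
Applying B5's transfer function to that IN value gives OUT[B5] (row B5 above).

Answer: {a: 3, b: ⊤, c: ⊤, d: ⊤, e: ⊤, f: ⊤}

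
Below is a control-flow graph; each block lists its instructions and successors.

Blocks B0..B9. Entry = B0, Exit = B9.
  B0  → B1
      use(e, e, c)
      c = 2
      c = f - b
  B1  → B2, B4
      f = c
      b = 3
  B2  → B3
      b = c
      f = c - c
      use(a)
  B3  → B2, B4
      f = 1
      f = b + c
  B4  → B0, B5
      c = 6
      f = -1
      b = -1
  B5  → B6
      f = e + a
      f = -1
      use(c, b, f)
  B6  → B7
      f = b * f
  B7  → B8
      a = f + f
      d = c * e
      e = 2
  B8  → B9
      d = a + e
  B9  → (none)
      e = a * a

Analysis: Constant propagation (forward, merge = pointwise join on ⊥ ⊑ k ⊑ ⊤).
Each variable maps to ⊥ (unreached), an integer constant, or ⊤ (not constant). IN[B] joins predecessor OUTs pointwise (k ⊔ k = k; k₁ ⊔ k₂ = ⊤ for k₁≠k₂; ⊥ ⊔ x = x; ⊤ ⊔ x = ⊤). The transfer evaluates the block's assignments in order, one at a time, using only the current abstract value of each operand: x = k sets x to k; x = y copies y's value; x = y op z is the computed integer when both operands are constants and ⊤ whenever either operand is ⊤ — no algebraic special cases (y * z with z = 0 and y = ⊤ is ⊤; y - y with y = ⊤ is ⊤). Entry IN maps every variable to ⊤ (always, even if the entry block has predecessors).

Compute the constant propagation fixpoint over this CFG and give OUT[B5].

Converged values:
  B0:   IN=(all ⊤)   OUT=(all ⊤)
  B1:   IN=(all ⊤)   OUT={b:3; rest ⊤}
  B2:   IN=(all ⊤)   OUT=(all ⊤)
  B3:   IN=(all ⊤)   OUT=(all ⊤)
  B4:   IN=(all ⊤)   OUT={b:-1, c:6, f:-1; rest ⊤}
  B5:   IN={b:-1, c:6, f:-1; rest ⊤}   OUT={b:-1, c:6, f:-1; rest ⊤}
  B6:   IN={b:-1, c:6, f:-1; rest ⊤}   OUT={b:-1, c:6, f:1; rest ⊤}
  B7:   IN={b:-1, c:6, f:1; rest ⊤}   OUT={a:2, b:-1, c:6, e:2, f:1; rest ⊤}
  B8:   IN={a:2, b:-1, c:6, e:2, f:1; rest ⊤}   OUT={a:2, b:-1, c:6, d:4, e:2, f:1; rest ⊤}
  B9:   IN={a:2, b:-1, c:6, d:4, e:2, f:1; rest ⊤}   OUT={a:2, b:-1, c:6, d:4, e:4, f:1; rest ⊤}

Merge at B5: IN[B5] = OUT[B4] = {a: ⊤, b: -1, c: 6, d: ⊤, e: ⊤, f: -1}
Applying B5's transfer function to that IN value gives OUT[B5] (row B5 above).

Answer: {a: ⊤, b: -1, c: 6, d: ⊤, e: ⊤, f: -1}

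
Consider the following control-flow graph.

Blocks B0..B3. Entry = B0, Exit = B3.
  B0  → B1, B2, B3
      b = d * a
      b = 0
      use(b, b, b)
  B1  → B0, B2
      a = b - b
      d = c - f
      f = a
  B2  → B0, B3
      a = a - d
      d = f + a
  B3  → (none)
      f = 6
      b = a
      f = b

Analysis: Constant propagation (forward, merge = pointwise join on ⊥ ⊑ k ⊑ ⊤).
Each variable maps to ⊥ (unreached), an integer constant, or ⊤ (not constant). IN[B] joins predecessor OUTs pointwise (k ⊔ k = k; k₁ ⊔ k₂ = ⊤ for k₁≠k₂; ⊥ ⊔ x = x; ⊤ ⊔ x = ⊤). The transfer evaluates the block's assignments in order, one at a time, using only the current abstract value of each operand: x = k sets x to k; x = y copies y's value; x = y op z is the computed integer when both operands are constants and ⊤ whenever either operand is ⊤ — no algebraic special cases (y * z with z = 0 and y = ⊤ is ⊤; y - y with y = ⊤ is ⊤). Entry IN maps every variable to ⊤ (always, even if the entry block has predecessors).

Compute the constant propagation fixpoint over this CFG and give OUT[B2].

Converged values:
  B0:   IN=(all ⊤)   OUT={b:0; rest ⊤}
  B1:   IN={b:0; rest ⊤}   OUT={a:0, b:0, f:0; rest ⊤}
  B2:   IN={b:0; rest ⊤}   OUT={b:0; rest ⊤}
  B3:   IN={b:0; rest ⊤}   OUT=(all ⊤)

Merge at B2: IN[B2] = OUT[B0] ⊔ OUT[B1] = {a: ⊤, b: 0, c: ⊤, d: ⊤, e: ⊤, f: ⊤}
Applying B2's transfer function to that IN value gives OUT[B2] (row B2 above).

Answer: {a: ⊤, b: 0, c: ⊤, d: ⊤, e: ⊤, f: ⊤}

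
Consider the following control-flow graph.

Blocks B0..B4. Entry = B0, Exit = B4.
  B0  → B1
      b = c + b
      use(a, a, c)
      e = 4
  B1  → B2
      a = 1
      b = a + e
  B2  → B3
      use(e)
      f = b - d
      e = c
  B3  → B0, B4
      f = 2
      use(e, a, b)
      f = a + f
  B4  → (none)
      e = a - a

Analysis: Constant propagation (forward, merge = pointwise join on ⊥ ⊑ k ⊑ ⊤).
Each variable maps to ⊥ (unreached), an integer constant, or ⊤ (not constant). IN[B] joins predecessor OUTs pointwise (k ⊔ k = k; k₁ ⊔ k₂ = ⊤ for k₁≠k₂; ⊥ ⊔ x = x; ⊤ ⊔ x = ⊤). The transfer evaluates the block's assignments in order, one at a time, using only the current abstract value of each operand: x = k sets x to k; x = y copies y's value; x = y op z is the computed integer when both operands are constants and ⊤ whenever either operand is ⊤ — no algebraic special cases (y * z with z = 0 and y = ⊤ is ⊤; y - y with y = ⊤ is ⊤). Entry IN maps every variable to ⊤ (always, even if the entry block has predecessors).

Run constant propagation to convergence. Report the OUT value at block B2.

Converged values:
  B0:   IN=(all ⊤)   OUT={e:4; rest ⊤}
  B1:   IN={e:4; rest ⊤}   OUT={a:1, b:5, e:4; rest ⊤}
  B2:   IN={a:1, b:5, e:4; rest ⊤}   OUT={a:1, b:5; rest ⊤}
  B3:   IN={a:1, b:5; rest ⊤}   OUT={a:1, b:5, f:3; rest ⊤}
  B4:   IN={a:1, b:5, f:3; rest ⊤}   OUT={a:1, b:5, e:0, f:3; rest ⊤}

Merge at B2: IN[B2] = OUT[B1] = {a: 1, b: 5, c: ⊤, d: ⊤, e: 4, f: ⊤}
Applying B2's transfer function to that IN value gives OUT[B2] (row B2 above).

Answer: {a: 1, b: 5, c: ⊤, d: ⊤, e: ⊤, f: ⊤}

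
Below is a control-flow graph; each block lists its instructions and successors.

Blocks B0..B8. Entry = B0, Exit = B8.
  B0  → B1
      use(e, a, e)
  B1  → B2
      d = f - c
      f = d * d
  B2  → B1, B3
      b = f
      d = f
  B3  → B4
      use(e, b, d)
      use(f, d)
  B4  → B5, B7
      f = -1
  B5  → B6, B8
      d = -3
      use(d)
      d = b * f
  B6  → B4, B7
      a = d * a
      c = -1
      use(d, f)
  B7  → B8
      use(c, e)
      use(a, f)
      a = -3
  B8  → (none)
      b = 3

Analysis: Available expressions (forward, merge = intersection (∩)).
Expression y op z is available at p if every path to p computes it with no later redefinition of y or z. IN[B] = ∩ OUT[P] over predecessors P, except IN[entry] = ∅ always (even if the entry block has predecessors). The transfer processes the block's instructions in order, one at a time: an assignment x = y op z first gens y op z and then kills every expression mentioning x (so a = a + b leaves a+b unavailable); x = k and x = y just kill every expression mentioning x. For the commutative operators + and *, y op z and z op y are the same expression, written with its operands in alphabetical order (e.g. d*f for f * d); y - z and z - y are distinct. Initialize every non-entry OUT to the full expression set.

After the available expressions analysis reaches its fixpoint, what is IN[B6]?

Converged values:
  B0:   IN={}   OUT={}
  B1:   IN={}   OUT={d*d}
  B2:   IN={d*d}   OUT={}
  B3:   IN={}   OUT={}
  B4:   IN={}   OUT={}
  B5:   IN={}   OUT={b*f}
  B6:   IN={b*f}   OUT={b*f}
  B7:   IN={}   OUT={}
  B8:   IN={}   OUT={}

Merge at B6: IN[B6] = OUT[B5] = {b*f}

Answer: {b*f}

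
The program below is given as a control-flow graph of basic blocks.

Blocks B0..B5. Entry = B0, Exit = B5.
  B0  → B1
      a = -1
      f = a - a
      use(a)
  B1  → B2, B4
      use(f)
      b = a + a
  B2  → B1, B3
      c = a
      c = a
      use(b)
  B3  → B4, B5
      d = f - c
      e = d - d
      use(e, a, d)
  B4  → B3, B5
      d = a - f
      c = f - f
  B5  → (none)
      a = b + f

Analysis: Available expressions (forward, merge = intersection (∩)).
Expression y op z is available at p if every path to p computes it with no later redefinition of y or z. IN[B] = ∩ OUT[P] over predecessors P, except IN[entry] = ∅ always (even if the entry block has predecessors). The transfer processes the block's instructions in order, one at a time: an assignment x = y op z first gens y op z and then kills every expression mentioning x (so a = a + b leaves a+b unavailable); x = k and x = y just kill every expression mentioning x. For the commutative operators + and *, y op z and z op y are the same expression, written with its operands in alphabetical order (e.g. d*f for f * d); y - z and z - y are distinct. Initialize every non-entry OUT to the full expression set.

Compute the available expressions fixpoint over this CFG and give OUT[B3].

Per-block solution:
  B0:   IN={}   OUT={a-a}
  B1:   IN={a-a}   OUT={a+a, a-a}
  B2:   IN={a+a, a-a}   OUT={a+a, a-a}
  B3:   IN={a+a, a-a}   OUT={a+a, a-a, d-d, f-c}
  B4:   IN={a+a, a-a}   OUT={a+a, a-a, a-f, f-f}
  B5:   IN={a+a, a-a}   OUT={b+f}

Merge at B3: IN[B3] = OUT[B2] ∩ OUT[B4] = {a+a, a-a}
Applying B3's transfer function to that IN value gives OUT[B3] (row B3 above).

Answer: {a+a, a-a, d-d, f-c}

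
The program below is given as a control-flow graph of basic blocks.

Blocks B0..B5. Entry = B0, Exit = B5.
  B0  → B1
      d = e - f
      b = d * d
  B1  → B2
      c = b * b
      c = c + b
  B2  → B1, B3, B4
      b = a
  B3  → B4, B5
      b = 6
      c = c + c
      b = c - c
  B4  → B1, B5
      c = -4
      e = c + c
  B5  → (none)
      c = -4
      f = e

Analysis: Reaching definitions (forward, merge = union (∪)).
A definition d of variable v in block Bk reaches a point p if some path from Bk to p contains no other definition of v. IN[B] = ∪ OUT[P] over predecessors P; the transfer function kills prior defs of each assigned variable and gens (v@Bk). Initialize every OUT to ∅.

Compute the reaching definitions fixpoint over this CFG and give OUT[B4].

Converged values:
  B0:   IN={}   OUT={b@B0, d@B0}
  B1:   IN={b@B0, b@B2, b@B3, c@B1, c@B4, d@B0, e@B4}   OUT={b@B0, b@B2, b@B3, c@B1, d@B0, e@B4}
  B2:   IN={b@B0, b@B2, b@B3, c@B1, d@B0, e@B4}   OUT={b@B2, c@B1, d@B0, e@B4}
  B3:   IN={b@B2, c@B1, d@B0, e@B4}   OUT={b@B3, c@B3, d@B0, e@B4}
  B4:   IN={b@B2, b@B3, c@B1, c@B3, d@B0, e@B4}   OUT={b@B2, b@B3, c@B4, d@B0, e@B4}
  B5:   IN={b@B2, b@B3, c@B3, c@B4, d@B0, e@B4}   OUT={b@B2, b@B3, c@B5, d@B0, e@B4, f@B5}

Merge at B4: IN[B4] = OUT[B2] ⊔ OUT[B3] = {b@B2, b@B3, c@B1, c@B3, d@B0, e@B4}
Applying B4's transfer function to that IN value gives OUT[B4] (row B4 above).

Answer: {b@B2, b@B3, c@B4, d@B0, e@B4}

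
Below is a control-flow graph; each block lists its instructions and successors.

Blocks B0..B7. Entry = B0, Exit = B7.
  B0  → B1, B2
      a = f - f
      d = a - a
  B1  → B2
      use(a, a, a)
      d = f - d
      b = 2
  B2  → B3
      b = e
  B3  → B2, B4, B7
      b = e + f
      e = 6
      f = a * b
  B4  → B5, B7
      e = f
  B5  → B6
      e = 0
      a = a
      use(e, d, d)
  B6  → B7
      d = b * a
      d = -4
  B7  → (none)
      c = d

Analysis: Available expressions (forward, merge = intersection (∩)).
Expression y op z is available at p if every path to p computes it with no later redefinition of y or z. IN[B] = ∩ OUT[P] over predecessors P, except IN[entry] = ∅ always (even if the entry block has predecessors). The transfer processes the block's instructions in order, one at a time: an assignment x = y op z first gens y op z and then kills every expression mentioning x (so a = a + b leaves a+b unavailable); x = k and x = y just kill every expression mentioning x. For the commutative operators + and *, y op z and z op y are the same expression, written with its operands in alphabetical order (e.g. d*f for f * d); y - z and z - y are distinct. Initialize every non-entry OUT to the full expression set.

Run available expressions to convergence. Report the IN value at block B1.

Answer: {a-a, f-f}

Working:
Converged values:
  B0:   IN={}   OUT={a-a, f-f}
  B1:   IN={a-a, f-f}   OUT={a-a, f-f}
  B2:   IN={a-a}   OUT={a-a}
  B3:   IN={a-a}   OUT={a*b, a-a}
  B4:   IN={a*b, a-a}   OUT={a*b, a-a}
  B5:   IN={a*b, a-a}   OUT={}
  B6:   IN={}   OUT={a*b}
  B7:   IN={a*b}   OUT={a*b}

Merge at B1: IN[B1] = OUT[B0] = {a-a, f-f}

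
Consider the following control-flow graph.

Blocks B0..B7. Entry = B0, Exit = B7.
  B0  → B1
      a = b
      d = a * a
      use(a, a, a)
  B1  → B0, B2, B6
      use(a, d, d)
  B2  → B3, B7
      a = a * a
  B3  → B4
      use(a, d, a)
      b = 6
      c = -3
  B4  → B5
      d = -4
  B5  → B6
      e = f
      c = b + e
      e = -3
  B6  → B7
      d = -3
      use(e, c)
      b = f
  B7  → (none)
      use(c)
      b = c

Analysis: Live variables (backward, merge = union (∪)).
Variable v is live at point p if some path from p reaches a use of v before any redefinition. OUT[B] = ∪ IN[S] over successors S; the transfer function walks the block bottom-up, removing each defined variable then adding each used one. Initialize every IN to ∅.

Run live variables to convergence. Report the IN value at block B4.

Per-block solution:
  B0: | IN={b, c, e, f} | OUT={a, b, c, d, e, f}
  B1: | IN={a, b, c, d, e, f} | OUT={a, b, c, d, e, f}
  B2: | IN={a, c, d, f} | OUT={a, c, d, f}
  B3: | IN={a, d, f} | OUT={b, f}
  B4: | IN={b, f} | OUT={b, f}
  B5: | IN={b, f} | OUT={c, e, f}
  B6: | IN={c, e, f} | OUT={c}
  B7: | IN={c} | OUT={}

Merge at B4: OUT[B4] = IN[B5] = {b, f}
Applying B4's transfer function to that OUT value gives IN[B4] (row B4 above).

Answer: {b, f}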